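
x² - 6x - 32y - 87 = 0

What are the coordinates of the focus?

Only x is squared. Complete the square in x: (x - 3)² = 32(y + 3).
Vertex (3, -3); 4p = 32 so p = 8. Opens up.
Focus is p units from the vertex along the axis: (h, k + p).

(3, 5)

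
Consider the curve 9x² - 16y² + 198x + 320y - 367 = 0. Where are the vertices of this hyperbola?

(-11, 7) and (-11, 13)

Group: 9(x² + 22x) -16(y² - 20y) = 367
Complete the square in x and y: 9(x + 11)² -16(y - 10)² = 367 + 1089 - 1600 = -144
Dividing both sides by -144: (y - 10)²/9 - (x + 11)²/16 = 1
Hyperbola, center (-11, 10), transverse axis vertical; a² = 9, b² = 16.
a = 3. Vertices at (h, k ± a).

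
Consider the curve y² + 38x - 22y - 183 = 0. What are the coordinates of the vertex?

Only y is squared. Complete the square in y: (y - 11)² = -38(x - 8).
Vertex (8, 11); 4p = -38 so p = -19/2. Opens left.

(8, 11)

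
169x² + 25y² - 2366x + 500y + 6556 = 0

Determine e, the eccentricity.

e = 12/13

Collect terms: 169(x² - 14x) + 25(y² + 20y) = -6556
Complete the square: 169(x - 7)² + 25(y + 10)² = -6556 + 8281 + 2500 = 4225
Divide through by 4225 to get (x - 7)²/25 + (y + 10)²/169 = 1.
Ellipse, center (7, -10), major axis vertical; a² = 169, b² = 25.
c² = a² - b² = 144, so c = 12.
e = c/a = 12/13.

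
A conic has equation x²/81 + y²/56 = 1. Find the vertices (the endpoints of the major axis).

(-9, 0) and (9, 0)

Center (0, 0). The larger denominator 81 sits under the x-term, so the major axis is horizontal; a² = 81, b² = 56.
a = 9. Vertices at (h ± a, k).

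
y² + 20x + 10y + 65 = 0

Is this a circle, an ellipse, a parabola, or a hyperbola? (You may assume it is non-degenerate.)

No xy term. Coefficients of x² and y² are A = 0, C = 1.
Exactly one squared variable ⇒ parabola.

parabola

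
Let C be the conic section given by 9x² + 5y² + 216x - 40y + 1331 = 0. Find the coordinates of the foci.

(-12, 2) and (-12, 6)

Group the x- and y-terms: 9(x² + 24x) + 5(y² - 8y) = -1331
9(x + 12)² + 5(y - 4)² = -1331 + 1296 + 80 = 45
Divide by 45: (x + 12)²/5 + (y - 4)²/9 = 1
Ellipse, center (-12, 4), major axis vertical; a² = 9, b² = 5.
c² = a² - b² = 9 - 5 = 4, so c = 2.
Foci lie on the vertical axis through the center: (h, k ± c).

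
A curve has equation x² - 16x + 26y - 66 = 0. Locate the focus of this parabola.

Only x is squared. Complete the square in x: (x - 8)² = -26(y - 5).
Vertex (8, 5); 4p = -26 so p = -13/2. Opens down.
Focus is p units from the vertex along the axis: (h, k + p).

(8, -3/2)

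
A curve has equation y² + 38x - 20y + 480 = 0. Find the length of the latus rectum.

38

Only y is squared. Complete the square in y: (y - 10)² = -38(x + 10).
Vertex (-10, 10); 4p = -38 so p = -19/2. Opens left.
Latus rectum length = |4p| = 38.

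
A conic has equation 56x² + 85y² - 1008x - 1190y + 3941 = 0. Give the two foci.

(9 - √29, 7) and (9 + √29, 7)

56(x² - 18x) + 85(y² - 14y) = -3941
Completing the square gives 56(x - 9)² + 85(y - 7)² = -3941 + 4536 + 4165 = 4760.
Divide through by 4760 to get (x - 9)²/85 + (y - 7)²/56 = 1.
Ellipse, center (9, 7), major axis horizontal; a² = 85, b² = 56.
c² = a² - b² = 85 - 56 = 29, so c = √29.
Foci lie on the horizontal axis through the center: (h ± c, k).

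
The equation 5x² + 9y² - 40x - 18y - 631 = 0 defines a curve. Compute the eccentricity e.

Rearranging, 5(x² - 8x) + 9(y² - 2y) = 631.
Complete the square: 5(x - 4)² + 9(y - 1)² = 631 + 80 + 9 = 720
Dividing both sides by 720: (x - 4)²/144 + (y - 1)²/80 = 1
Ellipse, center (4, 1), major axis horizontal; a² = 144, b² = 80.
c² = a² - b² = 64, so c = 8.
e = c/a = 8/12 = 2/3.

e = 2/3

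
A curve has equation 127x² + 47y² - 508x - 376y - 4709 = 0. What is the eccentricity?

Collect terms: 127(x² - 4x) + 47(y² - 8y) = 4709
Complete the square in x and y: 127(x - 2)² + 47(y - 4)² = 4709 + 508 + 752 = 5969
Divide by 5969: (x - 2)²/47 + (y - 4)²/127 = 1
Ellipse, center (2, 4), major axis vertical; a² = 127, b² = 47.
c² = a² - b² = 80, so c = 4√5.
e = c/a = 4√5/√127 = 4√635/127.

e = 4√635/127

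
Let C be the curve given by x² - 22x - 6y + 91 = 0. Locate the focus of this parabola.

Only x is squared. Complete the square in x: (x - 11)² = 6(y + 5).
Vertex (11, -5); 4p = 6 so p = 3/2. Opens up.
Focus is p units from the vertex along the axis: (h, k + p).

(11, -7/2)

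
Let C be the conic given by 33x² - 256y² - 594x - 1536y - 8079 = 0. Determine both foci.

(-8, -3) and (26, -3)

Group: 33(x² - 18x) -256(y² + 6y) = 8079
33(x - 9)² -256(y + 3)² = 8079 + 2673 - 2304 = 8448
Dividing both sides by 8448: (x - 9)²/256 - (y + 3)²/33 = 1
Hyperbola, center (9, -3), transverse axis horizontal; a² = 256, b² = 33.
c² = a² + b² = 256 + 33 = 289, so c = 17.
Foci lie on the horizontal axis through the center: (h ± c, k).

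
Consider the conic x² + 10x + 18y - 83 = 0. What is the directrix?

y = 21/2

Only x is squared. Complete the square in x: (x + 5)² = -18(y - 6).
Vertex (-5, 6); 4p = -18 so p = -9/2. Opens down.
Directrix is the horizontal line y = k − p = 6 − (-9/2) = 21/2.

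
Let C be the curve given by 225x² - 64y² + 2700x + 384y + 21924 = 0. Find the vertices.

(-6, -12) and (-6, 18)

225(x² + 12x) -64(y² - 6y) = -21924
225(x + 6)² -64(y - 3)² = -21924 + 8100 - 576 = -14400
Dividing both sides by -14400: (y - 3)²/225 - (x + 6)²/64 = 1
Hyperbola, center (-6, 3), transverse axis vertical; a² = 225, b² = 64.
a = 15. Vertices at (h, k ± a).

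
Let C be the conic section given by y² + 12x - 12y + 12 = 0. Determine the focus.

Only y is squared. Complete the square in y: (y - 6)² = -12(x - 2).
Vertex (2, 6); 4p = -12 so p = -3. Opens left.
Focus is p units from the vertex along the axis: (h + p, k).

(-1, 6)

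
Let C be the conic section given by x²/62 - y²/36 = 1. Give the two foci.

(0 - 7√2, 0) and (0 + 7√2, 0)

Center (0, 0). The positive term is the x-term, so the transverse axis is horizontal; a² = 62, b² = 36.
c² = a² + b² = 62 + 36 = 98, so c = 7√2.
Foci lie on the horizontal axis through the center: (h ± c, k).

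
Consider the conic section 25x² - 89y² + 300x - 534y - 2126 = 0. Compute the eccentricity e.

e = √10146/89

Collect terms: 25(x² + 12x) -89(y² + 6y) = 2126
25(x + 6)² -89(y + 3)² = 2126 + 900 - 801 = 2225
Divide through by 2225 to get (x + 6)²/89 - (y + 3)²/25 = 1.
Hyperbola, center (-6, -3), transverse axis horizontal; a² = 89, b² = 25.
c² = a² + b² = 114, so c = √114.
e = c/a = √114/√89 = √10146/89.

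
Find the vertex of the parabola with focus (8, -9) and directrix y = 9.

(8, 0)

The vertex is the midpoint between the focus and the directrix along the axis of symmetry.
Axis is vertical (directrix is horizontal). Vertex y-coordinate = (-9 + 9)/2 = 0; x-coordinate = 8.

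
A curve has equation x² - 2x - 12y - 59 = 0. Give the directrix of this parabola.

Only x is squared. Complete the square in x: (x - 1)² = 12(y + 5).
Vertex (1, -5); 4p = 12 so p = 3. Opens up.
Directrix is the horizontal line y = k − p = -5 − (3) = -8.

y = -8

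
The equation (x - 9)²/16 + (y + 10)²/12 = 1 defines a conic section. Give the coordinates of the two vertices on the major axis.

(5, -10) and (13, -10)

Center (9, -10). The larger denominator 16 sits under the x-term, so the major axis is horizontal; a² = 16, b² = 12.
a = 4. Vertices at (h ± a, k).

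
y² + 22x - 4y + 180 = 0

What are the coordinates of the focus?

(-27/2, 2)

Only y is squared. Complete the square in y: (y - 2)² = -22(x + 8).
Vertex (-8, 2); 4p = -22 so p = -11/2. Opens left.
Focus is p units from the vertex along the axis: (h + p, k).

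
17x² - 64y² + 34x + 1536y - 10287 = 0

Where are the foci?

17(x² + 2x) -64(y² - 24y) = 10287
Completing the square gives 17(x + 1)² -64(y - 12)² = 10287 + 17 - 9216 = 1088.
Divide through by 1088 to get (x + 1)²/64 - (y - 12)²/17 = 1.
Hyperbola, center (-1, 12), transverse axis horizontal; a² = 64, b² = 17.
c² = a² + b² = 64 + 17 = 81, so c = 9.
Foci lie on the horizontal axis through the center: (h ± c, k).

(-10, 12) and (8, 12)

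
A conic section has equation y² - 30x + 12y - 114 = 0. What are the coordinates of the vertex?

(-5, -6)

Only y is squared. Complete the square in y: (y + 6)² = 30(x + 5).
Vertex (-5, -6); 4p = 30 so p = 15/2. Opens right.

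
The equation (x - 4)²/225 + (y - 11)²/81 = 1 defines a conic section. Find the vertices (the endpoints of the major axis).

Center (4, 11). The larger denominator 225 sits under the x-term, so the major axis is horizontal; a² = 225, b² = 81.
a = 15. Vertices at (h ± a, k).

(-11, 11) and (19, 11)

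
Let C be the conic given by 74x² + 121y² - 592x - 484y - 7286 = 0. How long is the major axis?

22

Collect terms: 74(x² - 8x) + 121(y² - 4y) = 7286
74(x - 4)² + 121(y - 2)² = 7286 + 1184 + 484 = 8954
Divide by 8954: (x - 4)²/121 + (y - 2)²/74 = 1
Ellipse, center (4, 2), major axis horizontal; a² = 121, b² = 74.
a² = 121 so a = 11; the major axis has length 2a = 22.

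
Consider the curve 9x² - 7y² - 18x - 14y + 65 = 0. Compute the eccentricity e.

e = 4/3

Rearranging, 9(x² - 2x) -7(y² + 2y) = -65.
9(x - 1)² -7(y + 1)² = -65 + 9 - 7 = -63
Dividing both sides by -63: (y + 1)²/9 - (x - 1)²/7 = 1
Hyperbola, center (1, -1), transverse axis vertical; a² = 9, b² = 7.
c² = a² + b² = 16, so c = 4.
e = c/a = 4/3.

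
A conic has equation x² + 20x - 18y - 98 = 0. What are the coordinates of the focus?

(-10, -13/2)

Only x is squared. Complete the square in x: (x + 10)² = 18(y + 11).
Vertex (-10, -11); 4p = 18 so p = 9/2. Opens up.
Focus is p units from the vertex along the axis: (h, k + p).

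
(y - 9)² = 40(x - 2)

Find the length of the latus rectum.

40

Vertex (2, 9); 4p = 40 so p = 10. Opens right.
Latus rectum length = |4p| = 40.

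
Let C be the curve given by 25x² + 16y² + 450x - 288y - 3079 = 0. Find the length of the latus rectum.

128/5

Rearranging, 25(x² + 18x) + 16(y² - 18y) = 3079.
Complete the square: 25(x + 9)² + 16(y - 9)² = 3079 + 2025 + 1296 = 6400
Divide by 6400: (x + 9)²/256 + (y - 9)²/400 = 1
Ellipse, center (-9, 9), major axis vertical; a² = 400, b² = 256.
Latus rectum length = 2b²/a = 2·256/20 = 128/5.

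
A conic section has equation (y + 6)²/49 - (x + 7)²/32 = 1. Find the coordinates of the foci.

(-7, -15) and (-7, 3)

Center (-7, -6). The positive term is the y-term, so the transverse axis is vertical; a² = 49, b² = 32.
c² = a² + b² = 49 + 32 = 81, so c = 9.
Foci lie on the vertical axis through the center: (h, k ± c).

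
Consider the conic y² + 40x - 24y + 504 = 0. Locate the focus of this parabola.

(-19, 12)

Only y is squared. Complete the square in y: (y - 12)² = -40(x + 9).
Vertex (-9, 12); 4p = -40 so p = -10. Opens left.
Focus is p units from the vertex along the axis: (h + p, k).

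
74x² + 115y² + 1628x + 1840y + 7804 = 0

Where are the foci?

(-11 - √41, -8) and (-11 + √41, -8)

Group: 74(x² + 22x) + 115(y² + 16y) = -7804
Complete the square: 74(x + 11)² + 115(y + 8)² = -7804 + 8954 + 7360 = 8510
Divide through by 8510 to get (x + 11)²/115 + (y + 8)²/74 = 1.
Ellipse, center (-11, -8), major axis horizontal; a² = 115, b² = 74.
c² = a² - b² = 115 - 74 = 41, so c = √41.
Foci lie on the horizontal axis through the center: (h ± c, k).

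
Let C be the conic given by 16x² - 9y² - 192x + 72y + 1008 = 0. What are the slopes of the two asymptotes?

Rearranging, 16(x² - 12x) -9(y² - 8y) = -1008.
Complete the square: 16(x - 6)² -9(y - 4)² = -1008 + 576 - 144 = -576
Divide through by -576 to get (y - 4)²/64 - (x - 6)²/36 = 1.
Hyperbola, center (6, 4), transverse axis vertical; a² = 64, b² = 36.
For a vertical hyperbola the asymptotes have slope ±a/b.
Here that is ±8/6 = ±4/3.

4/3 and -4/3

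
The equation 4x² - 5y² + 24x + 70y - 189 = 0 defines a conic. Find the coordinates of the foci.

(-3, 4) and (-3, 10)

4(x² + 6x) -5(y² - 14y) = 189
Complete the square: 4(x + 3)² -5(y - 7)² = 189 + 36 - 245 = -20
Divide through by -20 to get (y - 7)²/4 - (x + 3)²/5 = 1.
Hyperbola, center (-3, 7), transverse axis vertical; a² = 4, b² = 5.
c² = a² + b² = 4 + 5 = 9, so c = 3.
Foci lie on the vertical axis through the center: (h, k ± c).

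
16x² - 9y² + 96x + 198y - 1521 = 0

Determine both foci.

Group the x- and y-terms: 16(x² + 6x) -9(y² - 22y) = 1521
Complete the square in x and y: 16(x + 3)² -9(y - 11)² = 1521 + 144 - 1089 = 576
Divide through by 576 to get (x + 3)²/36 - (y - 11)²/64 = 1.
Hyperbola, center (-3, 11), transverse axis horizontal; a² = 36, b² = 64.
c² = a² + b² = 36 + 64 = 100, so c = 10.
Foci lie on the horizontal axis through the center: (h ± c, k).

(-13, 11) and (7, 11)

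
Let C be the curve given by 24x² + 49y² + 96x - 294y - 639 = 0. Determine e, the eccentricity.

e = 5/7

Rearranging, 24(x² + 4x) + 49(y² - 6y) = 639.
Completing the square gives 24(x + 2)² + 49(y - 3)² = 639 + 96 + 441 = 1176.
Dividing both sides by 1176: (x + 2)²/49 + (y - 3)²/24 = 1
Ellipse, center (-2, 3), major axis horizontal; a² = 49, b² = 24.
c² = a² - b² = 25, so c = 5.
e = c/a = 5/7.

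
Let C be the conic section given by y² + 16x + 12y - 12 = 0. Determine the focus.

Only y is squared. Complete the square in y: (y + 6)² = -16(x - 3).
Vertex (3, -6); 4p = -16 so p = -4. Opens left.
Focus is p units from the vertex along the axis: (h + p, k).

(-1, -6)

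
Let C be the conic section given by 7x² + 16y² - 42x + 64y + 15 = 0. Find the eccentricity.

Group: 7(x² - 6x) + 16(y² + 4y) = -15
Complete the square: 7(x - 3)² + 16(y + 2)² = -15 + 63 + 64 = 112
Dividing both sides by 112: (x - 3)²/16 + (y + 2)²/7 = 1
Ellipse, center (3, -2), major axis horizontal; a² = 16, b² = 7.
c² = a² - b² = 9, so c = 3.
e = c/a = 3/4.

e = 3/4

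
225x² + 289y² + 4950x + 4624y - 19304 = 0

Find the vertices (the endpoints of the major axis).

Rearranging, 225(x² + 22x) + 289(y² + 16y) = 19304.
Complete the square in x and y: 225(x + 11)² + 289(y + 8)² = 19304 + 27225 + 18496 = 65025
Divide through by 65025 to get (x + 11)²/289 + (y + 8)²/225 = 1.
Ellipse, center (-11, -8), major axis horizontal; a² = 289, b² = 225.
a = 17. Vertices at (h ± a, k).

(-28, -8) and (6, -8)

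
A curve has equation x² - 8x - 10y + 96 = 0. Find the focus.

(4, 21/2)

Only x is squared. Complete the square in x: (x - 4)² = 10(y - 8).
Vertex (4, 8); 4p = 10 so p = 5/2. Opens up.
Focus is p units from the vertex along the axis: (h, k + p).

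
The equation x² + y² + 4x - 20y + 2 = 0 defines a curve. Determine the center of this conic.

(x² + 4x) + (y² - 20y) = -2
(x + 2)² + (y - 10)² = -2 + 4 + 100 = 102
So (x + 2)² + (y - 10)² = 102.
Circle centered at (-2, 10) with r² = 102.

(-2, 10)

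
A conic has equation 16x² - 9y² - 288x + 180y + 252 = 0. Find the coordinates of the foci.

16(x² - 18x) -9(y² - 20y) = -252
Complete the square in x and y: 16(x - 9)² -9(y - 10)² = -252 + 1296 - 900 = 144
Dividing both sides by 144: (x - 9)²/9 - (y - 10)²/16 = 1
Hyperbola, center (9, 10), transverse axis horizontal; a² = 9, b² = 16.
c² = a² + b² = 9 + 16 = 25, so c = 5.
Foci lie on the horizontal axis through the center: (h ± c, k).

(4, 10) and (14, 10)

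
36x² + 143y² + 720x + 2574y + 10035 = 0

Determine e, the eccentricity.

36(x² + 20x) + 143(y² + 18y) = -10035
Complete the square in x and y: 36(x + 10)² + 143(y + 9)² = -10035 + 3600 + 11583 = 5148
Dividing both sides by 5148: (x + 10)²/143 + (y + 9)²/36 = 1
Ellipse, center (-10, -9), major axis horizontal; a² = 143, b² = 36.
c² = a² - b² = 107, so c = √107.
e = c/a = √107/√143 = √15301/143.

e = √15301/143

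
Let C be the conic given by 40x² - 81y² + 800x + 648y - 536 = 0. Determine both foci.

40(x² + 20x) -81(y² - 8y) = 536
Completing the square gives 40(x + 10)² -81(y - 4)² = 536 + 4000 - 1296 = 3240.
Divide through by 3240 to get (x + 10)²/81 - (y - 4)²/40 = 1.
Hyperbola, center (-10, 4), transverse axis horizontal; a² = 81, b² = 40.
c² = a² + b² = 81 + 40 = 121, so c = 11.
Foci lie on the horizontal axis through the center: (h ± c, k).

(-21, 4) and (1, 4)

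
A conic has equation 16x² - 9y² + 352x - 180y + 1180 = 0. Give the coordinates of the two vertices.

Collect terms: 16(x² + 22x) -9(y² + 20y) = -1180
Completing the square gives 16(x + 11)² -9(y + 10)² = -1180 + 1936 - 900 = -144.
Divide through by -144 to get (y + 10)²/16 - (x + 11)²/9 = 1.
Hyperbola, center (-11, -10), transverse axis vertical; a² = 16, b² = 9.
a = 4. Vertices at (h, k ± a).

(-11, -14) and (-11, -6)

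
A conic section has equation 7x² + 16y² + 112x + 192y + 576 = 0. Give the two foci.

(-14, -6) and (-2, -6)

Group the x- and y-terms: 7(x² + 16x) + 16(y² + 12y) = -576
Completing the square gives 7(x + 8)² + 16(y + 6)² = -576 + 448 + 576 = 448.
Divide by 448: (x + 8)²/64 + (y + 6)²/28 = 1
Ellipse, center (-8, -6), major axis horizontal; a² = 64, b² = 28.
c² = a² - b² = 64 - 28 = 36, so c = 6.
Foci lie on the horizontal axis through the center: (h ± c, k).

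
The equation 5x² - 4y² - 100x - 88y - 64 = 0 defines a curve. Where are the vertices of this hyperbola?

Rearranging, 5(x² - 20x) -4(y² + 22y) = 64.
5(x - 10)² -4(y + 11)² = 64 + 500 - 484 = 80
Divide by 80: (x - 10)²/16 - (y + 11)²/20 = 1
Hyperbola, center (10, -11), transverse axis horizontal; a² = 16, b² = 20.
a = 4. Vertices at (h ± a, k).

(6, -11) and (14, -11)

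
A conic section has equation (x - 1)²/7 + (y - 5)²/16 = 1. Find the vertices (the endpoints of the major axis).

(1, 1) and (1, 9)

Center (1, 5). The larger denominator 16 sits under the y-term, so the major axis is vertical; a² = 16, b² = 7.
a = 4. Vertices at (h, k ± a).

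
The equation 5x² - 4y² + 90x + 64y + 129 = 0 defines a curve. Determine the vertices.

(-11, 8) and (-7, 8)

Collect terms: 5(x² + 18x) -4(y² - 16y) = -129
Completing the square gives 5(x + 9)² -4(y - 8)² = -129 + 405 - 256 = 20.
Divide through by 20 to get (x + 9)²/4 - (y - 8)²/5 = 1.
Hyperbola, center (-9, 8), transverse axis horizontal; a² = 4, b² = 5.
a = 2. Vertices at (h ± a, k).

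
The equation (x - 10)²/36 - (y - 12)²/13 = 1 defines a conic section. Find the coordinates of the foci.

Center (10, 12). The positive term is the x-term, so the transverse axis is horizontal; a² = 36, b² = 13.
c² = a² + b² = 36 + 13 = 49, so c = 7.
Foci lie on the horizontal axis through the center: (h ± c, k).

(3, 12) and (17, 12)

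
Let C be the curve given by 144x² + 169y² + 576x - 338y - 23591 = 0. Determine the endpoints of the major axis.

(-15, 1) and (11, 1)

144(x² + 4x) + 169(y² - 2y) = 23591
Completing the square gives 144(x + 2)² + 169(y - 1)² = 23591 + 576 + 169 = 24336.
Divide through by 24336 to get (x + 2)²/169 + (y - 1)²/144 = 1.
Ellipse, center (-2, 1), major axis horizontal; a² = 169, b² = 144.
a = 13. Vertices at (h ± a, k).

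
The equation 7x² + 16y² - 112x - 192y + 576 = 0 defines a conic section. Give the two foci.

(2, 6) and (14, 6)

Rearranging, 7(x² - 16x) + 16(y² - 12y) = -576.
7(x - 8)² + 16(y - 6)² = -576 + 448 + 576 = 448
Divide through by 448 to get (x - 8)²/64 + (y - 6)²/28 = 1.
Ellipse, center (8, 6), major axis horizontal; a² = 64, b² = 28.
c² = a² - b² = 64 - 28 = 36, so c = 6.
Foci lie on the horizontal axis through the center: (h ± c, k).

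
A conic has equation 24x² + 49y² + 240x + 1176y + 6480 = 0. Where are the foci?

Group: 24(x² + 10x) + 49(y² + 24y) = -6480
Complete the square: 24(x + 5)² + 49(y + 12)² = -6480 + 600 + 7056 = 1176
Divide through by 1176 to get (x + 5)²/49 + (y + 12)²/24 = 1.
Ellipse, center (-5, -12), major axis horizontal; a² = 49, b² = 24.
c² = a² - b² = 49 - 24 = 25, so c = 5.
Foci lie on the horizontal axis through the center: (h ± c, k).

(-10, -12) and (0, -12)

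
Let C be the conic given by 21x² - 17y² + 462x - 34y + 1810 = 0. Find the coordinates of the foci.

Group the x- and y-terms: 21(x² + 22x) -17(y² + 2y) = -1810
21(x + 11)² -17(y + 1)² = -1810 + 2541 - 17 = 714
Divide through by 714 to get (x + 11)²/34 - (y + 1)²/42 = 1.
Hyperbola, center (-11, -1), transverse axis horizontal; a² = 34, b² = 42.
c² = a² + b² = 34 + 42 = 76, so c = 2√19.
Foci lie on the horizontal axis through the center: (h ± c, k).

(-11 - 2√19, -1) and (-11 + 2√19, -1)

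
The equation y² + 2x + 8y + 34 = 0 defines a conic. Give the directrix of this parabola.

Only y is squared. Complete the square in y: (y + 4)² = -2(x + 9).
Vertex (-9, -4); 4p = -2 so p = -1/2. Opens left.
Directrix is the vertical line x = h − p = -9 − (-1/2) = -17/2.

x = -17/2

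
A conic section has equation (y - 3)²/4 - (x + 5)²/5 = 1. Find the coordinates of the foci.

(-5, 0) and (-5, 6)

Center (-5, 3). The positive term is the y-term, so the transverse axis is vertical; a² = 4, b² = 5.
c² = a² + b² = 4 + 5 = 9, so c = 3.
Foci lie on the vertical axis through the center: (h, k ± c).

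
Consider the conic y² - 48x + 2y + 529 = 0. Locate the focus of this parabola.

(23, -1)

Only y is squared. Complete the square in y: (y + 1)² = 48(x - 11).
Vertex (11, -1); 4p = 48 so p = 12. Opens right.
Focus is p units from the vertex along the axis: (h + p, k).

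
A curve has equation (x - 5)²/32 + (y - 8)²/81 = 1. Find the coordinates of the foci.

(5, 1) and (5, 15)

Center (5, 8). The larger denominator 81 sits under the y-term, so the major axis is vertical; a² = 81, b² = 32.
c² = a² - b² = 81 - 32 = 49, so c = 7.
Foci lie on the vertical axis through the center: (h, k ± c).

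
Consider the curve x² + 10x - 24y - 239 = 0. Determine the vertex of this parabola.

Only x is squared. Complete the square in x: (x + 5)² = 24(y + 11).
Vertex (-5, -11); 4p = 24 so p = 6. Opens up.

(-5, -11)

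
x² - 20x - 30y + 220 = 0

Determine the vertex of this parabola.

(10, 4)

Only x is squared. Complete the square in x: (x - 10)² = 30(y - 4).
Vertex (10, 4); 4p = 30 so p = 15/2. Opens up.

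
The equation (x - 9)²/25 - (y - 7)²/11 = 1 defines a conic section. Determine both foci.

(3, 7) and (15, 7)

Center (9, 7). The positive term is the x-term, so the transverse axis is horizontal; a² = 25, b² = 11.
c² = a² + b² = 25 + 11 = 36, so c = 6.
Foci lie on the horizontal axis through the center: (h ± c, k).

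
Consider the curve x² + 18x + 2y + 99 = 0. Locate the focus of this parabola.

Only x is squared. Complete the square in x: (x + 9)² = -2(y + 9).
Vertex (-9, -9); 4p = -2 so p = -1/2. Opens down.
Focus is p units from the vertex along the axis: (h, k + p).

(-9, -19/2)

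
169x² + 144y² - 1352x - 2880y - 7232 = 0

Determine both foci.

Group the x- and y-terms: 169(x² - 8x) + 144(y² - 20y) = 7232
169(x - 4)² + 144(y - 10)² = 7232 + 2704 + 14400 = 24336
Dividing both sides by 24336: (x - 4)²/144 + (y - 10)²/169 = 1
Ellipse, center (4, 10), major axis vertical; a² = 169, b² = 144.
c² = a² - b² = 169 - 144 = 25, so c = 5.
Foci lie on the vertical axis through the center: (h, k ± c).

(4, 5) and (4, 15)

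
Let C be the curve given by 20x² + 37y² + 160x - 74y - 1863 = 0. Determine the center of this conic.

Rearranging, 20(x² + 8x) + 37(y² - 2y) = 1863.
Complete the square: 20(x + 4)² + 37(y - 1)² = 1863 + 320 + 37 = 2220
Dividing both sides by 2220: (x + 4)²/111 + (y - 1)²/60 = 1
Ellipse with center (-4, 1).

(-4, 1)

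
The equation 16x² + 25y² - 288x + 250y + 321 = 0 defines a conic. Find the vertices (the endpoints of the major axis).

(-1, -5) and (19, -5)

16(x² - 18x) + 25(y² + 10y) = -321
Complete the square in x and y: 16(x - 9)² + 25(y + 5)² = -321 + 1296 + 625 = 1600
Divide by 1600: (x - 9)²/100 + (y + 5)²/64 = 1
Ellipse, center (9, -5), major axis horizontal; a² = 100, b² = 64.
a = 10. Vertices at (h ± a, k).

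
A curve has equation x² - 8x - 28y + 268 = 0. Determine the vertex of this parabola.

(4, 9)

Only x is squared. Complete the square in x: (x - 4)² = 28(y - 9).
Vertex (4, 9); 4p = 28 so p = 7. Opens up.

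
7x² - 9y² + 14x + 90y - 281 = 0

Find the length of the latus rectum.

14/3

Group: 7(x² + 2x) -9(y² - 10y) = 281
7(x + 1)² -9(y - 5)² = 281 + 7 - 225 = 63
Divide by 63: (x + 1)²/9 - (y - 5)²/7 = 1
Hyperbola, center (-1, 5), transverse axis horizontal; a² = 9, b² = 7.
Latus rectum length = 2b²/a = 2·7/3 = 14/3.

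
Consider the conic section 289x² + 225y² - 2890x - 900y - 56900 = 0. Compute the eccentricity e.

e = 8/17

Collect terms: 289(x² - 10x) + 225(y² - 4y) = 56900
Completing the square gives 289(x - 5)² + 225(y - 2)² = 56900 + 7225 + 900 = 65025.
Divide by 65025: (x - 5)²/225 + (y - 2)²/289 = 1
Ellipse, center (5, 2), major axis vertical; a² = 289, b² = 225.
c² = a² - b² = 64, so c = 8.
e = c/a = 8/17.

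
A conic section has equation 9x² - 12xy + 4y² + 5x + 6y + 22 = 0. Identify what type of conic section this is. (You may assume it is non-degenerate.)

parabola

A = 9, B = -12, C = 4.
Discriminant B² − 4AC = (-12)² − 4·9·4 = 0.
B² − 4AC = 0 ⇒ parabola.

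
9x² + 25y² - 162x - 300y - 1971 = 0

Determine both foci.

Collect terms: 9(x² - 18x) + 25(y² - 12y) = 1971
Complete the square in x and y: 9(x - 9)² + 25(y - 6)² = 1971 + 729 + 900 = 3600
Divide by 3600: (x - 9)²/400 + (y - 6)²/144 = 1
Ellipse, center (9, 6), major axis horizontal; a² = 400, b² = 144.
c² = a² - b² = 400 - 144 = 256, so c = 16.
Foci lie on the horizontal axis through the center: (h ± c, k).

(-7, 6) and (25, 6)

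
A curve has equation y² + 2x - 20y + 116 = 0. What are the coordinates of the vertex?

Only y is squared. Complete the square in y: (y - 10)² = -2(x + 8).
Vertex (-8, 10); 4p = -2 so p = -1/2. Opens left.

(-8, 10)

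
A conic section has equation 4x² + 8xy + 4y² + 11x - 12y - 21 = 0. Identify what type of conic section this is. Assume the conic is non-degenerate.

parabola

A = 4, B = 8, C = 4.
Discriminant B² − 4AC = 8² − 4·4·4 = 0.
B² − 4AC = 0 ⇒ parabola.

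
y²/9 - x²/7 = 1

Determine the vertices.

(0, -3) and (0, 3)

Center (0, 0). The positive term is the y-term, so the transverse axis is vertical; a² = 9, b² = 7.
a = 3. Vertices at (h, k ± a).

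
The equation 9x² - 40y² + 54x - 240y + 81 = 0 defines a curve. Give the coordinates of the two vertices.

Group: 9(x² + 6x) -40(y² + 6y) = -81
Complete the square in x and y: 9(x + 3)² -40(y + 3)² = -81 + 81 - 360 = -360
Divide by -360: (y + 3)²/9 - (x + 3)²/40 = 1
Hyperbola, center (-3, -3), transverse axis vertical; a² = 9, b² = 40.
a = 3. Vertices at (h, k ± a).

(-3, -6) and (-3, 0)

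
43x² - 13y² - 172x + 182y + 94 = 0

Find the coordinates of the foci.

Rearranging, 43(x² - 4x) -13(y² - 14y) = -94.
43(x - 2)² -13(y - 7)² = -94 + 172 - 637 = -559
Divide by -559: (y - 7)²/43 - (x - 2)²/13 = 1
Hyperbola, center (2, 7), transverse axis vertical; a² = 43, b² = 13.
c² = a² + b² = 43 + 13 = 56, so c = 2√14.
Foci lie on the vertical axis through the center: (h, k ± c).

(2, 7 - 2√14) and (2, 7 + 2√14)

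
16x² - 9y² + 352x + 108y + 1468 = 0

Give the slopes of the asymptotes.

16(x² + 22x) -9(y² - 12y) = -1468
Completing the square gives 16(x + 11)² -9(y - 6)² = -1468 + 1936 - 324 = 144.
Dividing both sides by 144: (x + 11)²/9 - (y - 6)²/16 = 1
Hyperbola, center (-11, 6), transverse axis horizontal; a² = 9, b² = 16.
For a horizontal hyperbola the asymptotes have slope ±b/a.
Here that is ±4/3.

4/3 and -4/3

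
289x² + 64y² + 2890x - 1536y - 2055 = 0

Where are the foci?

Rearranging, 289(x² + 10x) + 64(y² - 24y) = 2055.
Complete the square in x and y: 289(x + 5)² + 64(y - 12)² = 2055 + 7225 + 9216 = 18496
Divide through by 18496 to get (x + 5)²/64 + (y - 12)²/289 = 1.
Ellipse, center (-5, 12), major axis vertical; a² = 289, b² = 64.
c² = a² - b² = 289 - 64 = 225, so c = 15.
Foci lie on the vertical axis through the center: (h, k ± c).

(-5, -3) and (-5, 27)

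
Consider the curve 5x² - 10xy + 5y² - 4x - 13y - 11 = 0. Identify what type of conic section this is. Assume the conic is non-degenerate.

parabola

A = 5, B = -10, C = 5.
Discriminant B² − 4AC = (-10)² − 4·5·5 = 0.
B² − 4AC = 0 ⇒ parabola.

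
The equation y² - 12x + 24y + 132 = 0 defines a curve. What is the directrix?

Only y is squared. Complete the square in y: (y + 12)² = 12(x + 1).
Vertex (-1, -12); 4p = 12 so p = 3. Opens right.
Directrix is the vertical line x = h − p = -1 − (3) = -4.

x = -4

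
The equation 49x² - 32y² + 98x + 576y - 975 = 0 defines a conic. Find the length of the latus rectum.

Group the x- and y-terms: 49(x² + 2x) -32(y² - 18y) = 975
Complete the square: 49(x + 1)² -32(y - 9)² = 975 + 49 - 2592 = -1568
Divide by -1568: (y - 9)²/49 - (x + 1)²/32 = 1
Hyperbola, center (-1, 9), transverse axis vertical; a² = 49, b² = 32.
Latus rectum length = 2b²/a = 2·32/7 = 64/7.

64/7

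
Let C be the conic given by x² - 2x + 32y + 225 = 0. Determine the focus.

Only x is squared. Complete the square in x: (x - 1)² = -32(y + 7).
Vertex (1, -7); 4p = -32 so p = -8. Opens down.
Focus is p units from the vertex along the axis: (h, k + p).

(1, -15)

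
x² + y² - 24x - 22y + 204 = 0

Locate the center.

Collect terms: (x² - 24x) + (y² - 22y) = -204
(x - 12)² + (y - 11)² = -204 + 144 + 121 = 61
So (x - 12)² + (y - 11)² = 61.
Circle centered at (12, 11) with r² = 61.

(12, 11)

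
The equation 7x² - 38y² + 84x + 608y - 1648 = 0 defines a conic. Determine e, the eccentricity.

e = 3√35/7

Group: 7(x² + 12x) -38(y² - 16y) = 1648
7(x + 6)² -38(y - 8)² = 1648 + 252 - 2432 = -532
Divide through by -532 to get (y - 8)²/14 - (x + 6)²/76 = 1.
Hyperbola, center (-6, 8), transverse axis vertical; a² = 14, b² = 76.
c² = a² + b² = 90, so c = 3√10.
e = c/a = 3√10/√14 = 3√35/7.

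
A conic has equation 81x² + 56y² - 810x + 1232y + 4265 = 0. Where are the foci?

(5, -16) and (5, -6)

Collect terms: 81(x² - 10x) + 56(y² + 22y) = -4265
Complete the square: 81(x - 5)² + 56(y + 11)² = -4265 + 2025 + 6776 = 4536
Divide by 4536: (x - 5)²/56 + (y + 11)²/81 = 1
Ellipse, center (5, -11), major axis vertical; a² = 81, b² = 56.
c² = a² - b² = 81 - 56 = 25, so c = 5.
Foci lie on the vertical axis through the center: (h, k ± c).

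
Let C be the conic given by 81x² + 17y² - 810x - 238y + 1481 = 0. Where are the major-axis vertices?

Group the x- and y-terms: 81(x² - 10x) + 17(y² - 14y) = -1481
Complete the square: 81(x - 5)² + 17(y - 7)² = -1481 + 2025 + 833 = 1377
Divide through by 1377 to get (x - 5)²/17 + (y - 7)²/81 = 1.
Ellipse, center (5, 7), major axis vertical; a² = 81, b² = 17.
a = 9. Vertices at (h, k ± a).

(5, -2) and (5, 16)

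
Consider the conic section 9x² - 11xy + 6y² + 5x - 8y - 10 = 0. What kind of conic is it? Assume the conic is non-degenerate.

ellipse

A = 9, B = -11, C = 6.
Discriminant B² − 4AC = (-11)² − 4·9·6 = -95.
B² − 4AC < 0 ⇒ ellipse.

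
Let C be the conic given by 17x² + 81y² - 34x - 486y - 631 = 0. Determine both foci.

(-7, 3) and (9, 3)

Collect terms: 17(x² - 2x) + 81(y² - 6y) = 631
Completing the square gives 17(x - 1)² + 81(y - 3)² = 631 + 17 + 729 = 1377.
Dividing both sides by 1377: (x - 1)²/81 + (y - 3)²/17 = 1
Ellipse, center (1, 3), major axis horizontal; a² = 81, b² = 17.
c² = a² - b² = 81 - 17 = 64, so c = 8.
Foci lie on the horizontal axis through the center: (h ± c, k).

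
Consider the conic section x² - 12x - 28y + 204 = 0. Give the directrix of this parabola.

Only x is squared. Complete the square in x: (x - 6)² = 28(y - 6).
Vertex (6, 6); 4p = 28 so p = 7. Opens up.
Directrix is the horizontal line y = k − p = 6 − (7) = -1.

y = -1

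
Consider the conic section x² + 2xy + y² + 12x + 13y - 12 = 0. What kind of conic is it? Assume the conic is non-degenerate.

parabola

A = 1, B = 2, C = 1.
Discriminant B² − 4AC = 2² − 4·1·1 = 0.
B² − 4AC = 0 ⇒ parabola.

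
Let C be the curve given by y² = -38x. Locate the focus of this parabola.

Vertex (0, 0); 4p = -38 so p = -19/2. Opens left.
Focus is p units from the vertex along the axis: (h + p, k).

(-19/2, 0)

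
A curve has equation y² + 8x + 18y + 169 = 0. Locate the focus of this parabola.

Only y is squared. Complete the square in y: (y + 9)² = -8(x + 11).
Vertex (-11, -9); 4p = -8 so p = -2. Opens left.
Focus is p units from the vertex along the axis: (h + p, k).

(-13, -9)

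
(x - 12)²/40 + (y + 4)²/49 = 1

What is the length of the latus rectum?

Center (12, -4). The larger denominator 49 sits under the y-term, so the major axis is vertical; a² = 49, b² = 40.
Latus rectum length = 2b²/a = 2·40/7 = 80/7.

80/7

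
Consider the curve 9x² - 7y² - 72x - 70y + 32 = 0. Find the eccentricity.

e = 4/3

Collect terms: 9(x² - 8x) -7(y² + 10y) = -32
9(x - 4)² -7(y + 5)² = -32 + 144 - 175 = -63
Divide through by -63 to get (y + 5)²/9 - (x - 4)²/7 = 1.
Hyperbola, center (4, -5), transverse axis vertical; a² = 9, b² = 7.
c² = a² + b² = 16, so c = 4.
e = c/a = 4/3.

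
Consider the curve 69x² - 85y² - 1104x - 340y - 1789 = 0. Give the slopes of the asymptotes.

69(x² - 16x) -85(y² + 4y) = 1789
Complete the square: 69(x - 8)² -85(y + 2)² = 1789 + 4416 - 340 = 5865
Divide by 5865: (x - 8)²/85 - (y + 2)²/69 = 1
Hyperbola, center (8, -2), transverse axis horizontal; a² = 85, b² = 69.
For a horizontal hyperbola the asymptotes have slope ±b/a.
Here that is ±√69/√85 = ±√5865/85.

√5865/85 and -√5865/85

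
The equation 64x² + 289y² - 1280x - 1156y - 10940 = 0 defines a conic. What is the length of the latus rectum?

128/17

Group: 64(x² - 20x) + 289(y² - 4y) = 10940
Complete the square: 64(x - 10)² + 289(y - 2)² = 10940 + 6400 + 1156 = 18496
Divide by 18496: (x - 10)²/289 + (y - 2)²/64 = 1
Ellipse, center (10, 2), major axis horizontal; a² = 289, b² = 64.
Latus rectum length = 2b²/a = 2·64/17 = 128/17.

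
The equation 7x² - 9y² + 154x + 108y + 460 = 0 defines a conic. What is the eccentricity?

e = 4/3

Group the x- and y-terms: 7(x² + 22x) -9(y² - 12y) = -460
Completing the square gives 7(x + 11)² -9(y - 6)² = -460 + 847 - 324 = 63.
Dividing both sides by 63: (x + 11)²/9 - (y - 6)²/7 = 1
Hyperbola, center (-11, 6), transverse axis horizontal; a² = 9, b² = 7.
c² = a² + b² = 16, so c = 4.
e = c/a = 4/3.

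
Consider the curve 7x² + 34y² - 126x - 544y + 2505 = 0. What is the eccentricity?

Group the x- and y-terms: 7(x² - 18x) + 34(y² - 16y) = -2505
7(x - 9)² + 34(y - 8)² = -2505 + 567 + 2176 = 238
Dividing both sides by 238: (x - 9)²/34 + (y - 8)²/7 = 1
Ellipse, center (9, 8), major axis horizontal; a² = 34, b² = 7.
c² = a² - b² = 27, so c = 3√3.
e = c/a = 3√3/√34 = 3√102/34.

e = 3√102/34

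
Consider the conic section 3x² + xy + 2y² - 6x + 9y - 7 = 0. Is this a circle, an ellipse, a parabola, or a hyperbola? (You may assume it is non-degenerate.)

A = 3, B = 1, C = 2.
Discriminant B² − 4AC = 1² − 4·3·2 = -23.
B² − 4AC < 0 ⇒ ellipse.

ellipse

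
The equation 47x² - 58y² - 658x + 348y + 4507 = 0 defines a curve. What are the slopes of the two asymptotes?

√2726/58 and -√2726/58

Group the x- and y-terms: 47(x² - 14x) -58(y² - 6y) = -4507
Complete the square: 47(x - 7)² -58(y - 3)² = -4507 + 2303 - 522 = -2726
Divide through by -2726 to get (y - 3)²/47 - (x - 7)²/58 = 1.
Hyperbola, center (7, 3), transverse axis vertical; a² = 47, b² = 58.
For a vertical hyperbola the asymptotes have slope ±a/b.
Here that is ±√47/√58 = ±√2726/58.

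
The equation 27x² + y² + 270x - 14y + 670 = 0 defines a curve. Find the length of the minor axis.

Collect terms: 27(x² + 10x) + (y² - 14y) = -670
Completing the square gives 27(x + 5)² + (y - 7)² = -670 + 675 + 49 = 54.
Divide by 54: (x + 5)²/2 + (y - 7)²/54 = 1
Ellipse, center (-5, 7), major axis vertical; a² = 54, b² = 2.
b² = 2 so b = √2; the minor axis has length 2b = 2√2.

2√2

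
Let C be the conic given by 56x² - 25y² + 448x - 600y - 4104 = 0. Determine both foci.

Group: 56(x² + 8x) -25(y² + 24y) = 4104
56(x + 4)² -25(y + 12)² = 4104 + 896 - 3600 = 1400
Dividing both sides by 1400: (x + 4)²/25 - (y + 12)²/56 = 1
Hyperbola, center (-4, -12), transverse axis horizontal; a² = 25, b² = 56.
c² = a² + b² = 25 + 56 = 81, so c = 9.
Foci lie on the horizontal axis through the center: (h ± c, k).

(-13, -12) and (5, -12)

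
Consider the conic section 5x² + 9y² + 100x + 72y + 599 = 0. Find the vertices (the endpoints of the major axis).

(-13, -4) and (-7, -4)

Rearranging, 5(x² + 20x) + 9(y² + 8y) = -599.
5(x + 10)² + 9(y + 4)² = -599 + 500 + 144 = 45
Dividing both sides by 45: (x + 10)²/9 + (y + 4)²/5 = 1
Ellipse, center (-10, -4), major axis horizontal; a² = 9, b² = 5.
a = 3. Vertices at (h ± a, k).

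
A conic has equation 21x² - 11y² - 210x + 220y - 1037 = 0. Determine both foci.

Collect terms: 21(x² - 10x) -11(y² - 20y) = 1037
Completing the square gives 21(x - 5)² -11(y - 10)² = 1037 + 525 - 1100 = 462.
Divide by 462: (x - 5)²/22 - (y - 10)²/42 = 1
Hyperbola, center (5, 10), transverse axis horizontal; a² = 22, b² = 42.
c² = a² + b² = 22 + 42 = 64, so c = 8.
Foci lie on the horizontal axis through the center: (h ± c, k).

(-3, 10) and (13, 10)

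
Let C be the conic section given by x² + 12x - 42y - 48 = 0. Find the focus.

(-6, 17/2)

Only x is squared. Complete the square in x: (x + 6)² = 42(y + 2).
Vertex (-6, -2); 4p = 42 so p = 21/2. Opens up.
Focus is p units from the vertex along the axis: (h, k + p).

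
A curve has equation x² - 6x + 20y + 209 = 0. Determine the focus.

(3, -15)

Only x is squared. Complete the square in x: (x - 3)² = -20(y + 10).
Vertex (3, -10); 4p = -20 so p = -5. Opens down.
Focus is p units from the vertex along the axis: (h, k + p).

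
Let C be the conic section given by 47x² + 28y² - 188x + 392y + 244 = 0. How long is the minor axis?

Collect terms: 47(x² - 4x) + 28(y² + 14y) = -244
Complete the square: 47(x - 2)² + 28(y + 7)² = -244 + 188 + 1372 = 1316
Dividing both sides by 1316: (x - 2)²/28 + (y + 7)²/47 = 1
Ellipse, center (2, -7), major axis vertical; a² = 47, b² = 28.
b² = 28 so b = 2√7; the minor axis has length 2b = 4√7.

4√7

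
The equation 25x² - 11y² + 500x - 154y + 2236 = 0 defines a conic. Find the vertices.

(-10, -12) and (-10, -2)

Group the x- and y-terms: 25(x² + 20x) -11(y² + 14y) = -2236
25(x + 10)² -11(y + 7)² = -2236 + 2500 - 539 = -275
Dividing both sides by -275: (y + 7)²/25 - (x + 10)²/11 = 1
Hyperbola, center (-10, -7), transverse axis vertical; a² = 25, b² = 11.
a = 5. Vertices at (h, k ± a).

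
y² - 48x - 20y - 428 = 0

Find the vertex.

(-11, 10)

Only y is squared. Complete the square in y: (y - 10)² = 48(x + 11).
Vertex (-11, 10); 4p = 48 so p = 12. Opens right.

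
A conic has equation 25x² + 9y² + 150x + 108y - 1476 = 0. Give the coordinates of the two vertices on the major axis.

25(x² + 6x) + 9(y² + 12y) = 1476
Complete the square in x and y: 25(x + 3)² + 9(y + 6)² = 1476 + 225 + 324 = 2025
Divide by 2025: (x + 3)²/81 + (y + 6)²/225 = 1
Ellipse, center (-3, -6), major axis vertical; a² = 225, b² = 81.
a = 15. Vertices at (h, k ± a).

(-3, -21) and (-3, 9)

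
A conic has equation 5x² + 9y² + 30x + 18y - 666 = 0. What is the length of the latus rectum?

40/3

5(x² + 6x) + 9(y² + 2y) = 666
Completing the square gives 5(x + 3)² + 9(y + 1)² = 666 + 45 + 9 = 720.
Divide by 720: (x + 3)²/144 + (y + 1)²/80 = 1
Ellipse, center (-3, -1), major axis horizontal; a² = 144, b² = 80.
Latus rectum length = 2b²/a = 2·80/12 = 40/3.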